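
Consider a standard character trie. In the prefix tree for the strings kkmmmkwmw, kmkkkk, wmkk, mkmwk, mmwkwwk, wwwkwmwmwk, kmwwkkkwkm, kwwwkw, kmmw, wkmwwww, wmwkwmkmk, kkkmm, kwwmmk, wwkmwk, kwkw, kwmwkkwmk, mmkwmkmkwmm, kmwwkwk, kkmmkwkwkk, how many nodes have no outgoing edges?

19

Leaves are exactly the stored words that no other stored word extends.
Those words: "kkkmm", "kkmmkwkwkk", "kkmmmkwmw", "kmkkkk", "kmmw", "kmwwkkkwkm", "kmwwkwk", "kwkw", "kwmwkkwmk", "kwwmmk", "kwwwkw", "mkmwk", "mmkwmkmkwmm", "mmwkwwk", "wkmwwww", "wmkk", "wmwkwmkmk", "wwkmwk", "wwwkwmwmwk"
Leaf count: 19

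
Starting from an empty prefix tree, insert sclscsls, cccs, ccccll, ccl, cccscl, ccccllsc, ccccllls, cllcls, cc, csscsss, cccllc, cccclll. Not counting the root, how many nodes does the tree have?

Trie structure (* marks end of a word):
(root)
├─ c
│  ├─ c *
│  │  ├─ c
│  │  │  ├─ c
│  │  │  │  └─ l
│  │  │  │     └─ l *
│  │  │  │        ├─ l *
│  │  │  │        │  └─ s *
│  │  │  │        └─ s
│  │  │  │           └─ c *
│  │  │  ├─ l
│  │  │  │  └─ l
│  │  │  │     └─ c *
│  │  │  └─ s *
│  │  │     └─ c
│  │  │        └─ l *
│  │  └─ l *
│  ├─ l
│  │  └─ l
│  │     └─ c
│  │        └─ l
│  │           └─ s *
│  └─ s
│     └─ s
│        └─ c
│           └─ s
│              └─ s
│                 └─ s *
└─ s
   └─ c
      └─ l
         └─ s
            └─ c
               └─ s
                  └─ l
                     └─ s *
Counting every labelled node above: 36.

36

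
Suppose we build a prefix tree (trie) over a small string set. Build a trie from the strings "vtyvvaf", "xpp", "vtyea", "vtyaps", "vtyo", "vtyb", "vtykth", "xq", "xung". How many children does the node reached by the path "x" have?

Follow the path "x" to its node, then look at its outgoing edges.
Characters that immediately follow "x" among the stored strings: {p, q, u}.
That node has 3 child edges.

3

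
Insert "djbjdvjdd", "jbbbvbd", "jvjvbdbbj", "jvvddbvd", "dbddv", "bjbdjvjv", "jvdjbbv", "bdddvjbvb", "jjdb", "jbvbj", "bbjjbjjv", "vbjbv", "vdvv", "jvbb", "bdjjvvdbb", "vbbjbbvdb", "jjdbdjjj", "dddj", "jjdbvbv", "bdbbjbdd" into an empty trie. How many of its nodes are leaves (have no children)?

19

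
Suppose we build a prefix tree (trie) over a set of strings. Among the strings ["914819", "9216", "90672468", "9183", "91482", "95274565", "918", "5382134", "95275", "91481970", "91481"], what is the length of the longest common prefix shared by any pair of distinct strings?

6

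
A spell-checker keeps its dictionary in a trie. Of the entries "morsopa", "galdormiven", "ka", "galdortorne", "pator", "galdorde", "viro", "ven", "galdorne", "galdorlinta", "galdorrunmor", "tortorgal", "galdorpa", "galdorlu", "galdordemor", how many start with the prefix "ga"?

9

Traverse to the node for "ga", then collect every word in that subtree.
Words under "ga": galdorde, galdordemor, galdorlinta, galdorlu, galdormiven, galdorne, galdorpa, galdorrunmor, galdortorne
Count: 9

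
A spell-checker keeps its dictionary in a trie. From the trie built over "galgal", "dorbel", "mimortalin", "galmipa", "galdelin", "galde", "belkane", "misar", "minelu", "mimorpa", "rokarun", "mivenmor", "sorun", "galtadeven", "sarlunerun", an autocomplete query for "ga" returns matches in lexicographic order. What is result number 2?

DFS of the "ga" subtree visits, in order: "galde", "galdelin", "galgal", "galmipa", "galtadeven"
The 2nd is galdelin.

galdelin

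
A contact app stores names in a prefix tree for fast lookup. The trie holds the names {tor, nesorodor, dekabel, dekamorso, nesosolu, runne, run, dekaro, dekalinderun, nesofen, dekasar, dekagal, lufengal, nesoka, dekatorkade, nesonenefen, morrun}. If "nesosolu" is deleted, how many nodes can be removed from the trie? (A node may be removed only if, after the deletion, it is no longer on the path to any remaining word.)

A node on "nesosolu"'s path can go only if nothing else ends at it or branches off below it.
The suffix "solu" (4 nodes) is used only by "nesosolu"; the node for "neso" still has the child "r", so pruning stops there.
Nodes removed: 4

4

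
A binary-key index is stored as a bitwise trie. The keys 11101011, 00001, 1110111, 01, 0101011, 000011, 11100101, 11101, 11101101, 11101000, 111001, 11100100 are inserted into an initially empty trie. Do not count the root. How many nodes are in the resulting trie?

Trie structure (* marks end of a word):
(root)
├─ 0
│  ├─ 0
│  │  └─ 0
│  │     └─ 0
│  │        └─ 1 *
│  │           └─ 1 *
│  └─ 1 *
│     └─ 0
│        └─ 1
│           └─ 0
│              └─ 1
│                 └─ 1 *
└─ 1
   └─ 1
      └─ 1
         └─ 0
            ├─ 0
            │  └─ 1 *
            │     └─ 0
            │        ├─ 0 *
            │        └─ 1 *
            └─ 1 *
               ├─ 0
               │  ├─ 0
               │  │  └─ 0 *
               │  └─ 1
               │     └─ 1 *
               └─ 1
                  ├─ 0
                  │  └─ 1 *
                  └─ 1 *
Counting every labelled node above: 31.

31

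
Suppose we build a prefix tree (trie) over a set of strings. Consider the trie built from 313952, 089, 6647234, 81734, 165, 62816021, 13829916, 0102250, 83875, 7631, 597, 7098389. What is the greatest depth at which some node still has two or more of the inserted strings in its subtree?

Equivalently: take the maximum, over all pairs, of their longest common prefix length.
"0102250" and "089" agree on "0" (1 characters) before diverging; nothing deeper is shared.
Longest shared-prefix length: 1

1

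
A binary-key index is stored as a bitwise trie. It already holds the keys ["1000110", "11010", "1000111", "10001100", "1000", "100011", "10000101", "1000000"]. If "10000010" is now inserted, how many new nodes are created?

Walking "10000010" from the root, the first 6 characters ("100000") follow existing edges; "1" is the first miss.
New nodes needed: |"10000010"| − 6 = 8 − 6 = 2.

2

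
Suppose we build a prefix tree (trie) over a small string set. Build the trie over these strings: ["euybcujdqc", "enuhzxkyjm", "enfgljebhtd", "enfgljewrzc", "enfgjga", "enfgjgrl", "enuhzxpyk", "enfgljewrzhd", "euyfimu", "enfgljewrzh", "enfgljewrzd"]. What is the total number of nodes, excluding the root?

47

Count nodes per top-level branch (shared prefixes stored once):
  'e'-branch (enfgjga, enfgjgrl, enfgljebhtd, enfgljewrzc, enfgljewrzd, enfgljewrzh, enfgljewrzhd, enuhzxkyjm, enuhzxpyk, euybcujdqc, euyfimu): 47 nodes
Sum: 47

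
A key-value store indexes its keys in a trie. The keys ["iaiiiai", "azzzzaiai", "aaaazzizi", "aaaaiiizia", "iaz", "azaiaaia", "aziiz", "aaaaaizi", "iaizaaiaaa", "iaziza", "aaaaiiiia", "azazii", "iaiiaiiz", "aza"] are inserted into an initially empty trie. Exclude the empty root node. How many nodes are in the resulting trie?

For each word, the new-node count is its length minus the longest prefix already in the trie:
  "iaiiiai" → 7 new (i, a, i, i, i, a, i)
  "azzzzaiai" → 9 new (a, z, z, z, z, a, i, a, i)
  "aaaazzizi" → prefix "a" already present; 8 new (a, a, a, z, z, i, z, i)
  "aaaaiiizia" → prefix "aaaa" already present; 6 new (i, i, i, z, i, a)
  "iaz" → prefix "ia" already present; 1 new (z)
  "azaiaaia" → prefix "az" already present; 6 new (a, i, a, a, i, a)
  "aziiz" → prefix "az" already present; 3 new (i, i, z)
  "aaaaaizi" → prefix "aaaa" already present; 4 new (a, i, z, i)
  "iaizaaiaaa" → prefix "iai" already present; 7 new (z, a, a, i, a, a, a)
  "iaziza" → prefix "iaz" already present; 3 new (i, z, a)
  "aaaaiiiia" → prefix "aaaaiii" already present; 2 new (i, a)
  "azazii" → prefix "aza" already present; 3 new (z, i, i)
  "iaiiaiiz" → prefix "iaii" already present; 4 new (a, i, i, z)
  "aza" → prefix "aza" already present; 0 new (none)
Total nodes = 7 + 9 + 8 + 6 + 1 + 6 + 3 + 4 + 7 + 3 + 2 + 3 + 4 + 0 = 63

63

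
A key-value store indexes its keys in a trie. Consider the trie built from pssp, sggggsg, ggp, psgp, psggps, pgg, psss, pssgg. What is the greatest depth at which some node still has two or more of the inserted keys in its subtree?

Equivalently: take the maximum, over all pairs, of their longest common prefix length.
e.g. "psggps" and "psgp" share the prefix "psg" of length 3; no pair shares a longer one.
Longest shared-prefix length: 3

3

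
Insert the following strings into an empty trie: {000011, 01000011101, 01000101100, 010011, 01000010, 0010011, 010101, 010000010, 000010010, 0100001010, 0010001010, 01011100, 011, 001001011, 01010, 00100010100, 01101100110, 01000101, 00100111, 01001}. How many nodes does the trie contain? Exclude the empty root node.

65

Insert word by word; a character creates a node only if that edge doesn't already exist:
  "000011" → 6 new (0, 0, 0, 0, 1, 1)
  "01000011101" → prefix "0" already present; 10 new (1, 0, 0, 0, 0, 1, 1, 1, 0, 1)
  "01000101100" → prefix "01000" already present; 6 new (1, 0, 1, 1, 0, 0)
  "010011" → prefix "0100" already present; 2 new (1, 1)
  "01000010" → prefix "0100001" already present; 1 new (0)
  "0010011" → prefix "00" already present; 5 new (1, 0, 0, 1, 1)
  "010101" → prefix "010" already present; 3 new (1, 0, 1)
  "010000010" → prefix "010000" already present; 3 new (0, 1, 0)
  "000010010" → prefix "00001" already present; 4 new (0, 0, 1, 0)
  "0100001010" → prefix "01000010" already present; 2 new (1, 0)
  "0010001010" → prefix "00100" already present; 5 new (0, 1, 0, 1, 0)
  "01011100" → prefix "0101" already present; 4 new (1, 1, 0, 0)
  "011" → prefix "01" already present; 1 new (1)
  "001001011" → prefix "001001" already present; 3 new (0, 1, 1)
  "01010" → prefix "01010" already present; 0 new (none)
  "00100010100" → prefix "0010001010" already present; 1 new (0)
  "01101100110" → prefix "011" already present; 8 new (0, 1, 1, 0, 0, 1, 1, 0)
  "01000101" → prefix "01000101" already present; 0 new (none)
  "00100111" → prefix "0010011" already present; 1 new (1)
  "01001" → prefix "01001" already present; 0 new (none)
Total nodes = 6 + 10 + 6 + 2 + 1 + 5 + 3 + 3 + 4 + 2 + 5 + 4 + 1 + 3 + 0 + 1 + 8 + 0 + 1 + 0 = 65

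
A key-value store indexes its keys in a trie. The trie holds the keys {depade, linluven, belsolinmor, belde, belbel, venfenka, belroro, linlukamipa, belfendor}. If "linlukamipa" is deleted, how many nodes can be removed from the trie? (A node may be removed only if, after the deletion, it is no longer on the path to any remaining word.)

After clearing the end-marker at "linlukamipa", prune upward until reaching a node still needed by another word.
The suffix "kamipa" (6 nodes) is used only by "linlukamipa"; the node for "linlu" still has the child "v", so pruning stops there.
Nodes removed: 6

6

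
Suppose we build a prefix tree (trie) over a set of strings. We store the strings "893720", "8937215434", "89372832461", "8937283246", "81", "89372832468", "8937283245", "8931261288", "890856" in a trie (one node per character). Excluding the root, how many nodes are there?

31

For each word, the new-node count is its length minus the longest prefix already in the trie:
  "893720" → 6 new (8, 9, 3, 7, 2, 0)
  "8937215434" → prefix "89372" already present; 5 new (1, 5, 4, 3, 4)
  "89372832461" → prefix "89372" already present; 6 new (8, 3, 2, 4, 6, 1)
  "8937283246" → prefix "8937283246" already present; 0 new (none)
  "81" → prefix "8" already present; 1 new (1)
  "89372832468" → prefix "8937283246" already present; 1 new (8)
  "8937283245" → prefix "893728324" already present; 1 new (5)
  "8931261288" → prefix "893" already present; 7 new (1, 2, 6, 1, 2, 8, 8)
  "890856" → prefix "89" already present; 4 new (0, 8, 5, 6)
Total nodes = 6 + 5 + 6 + 0 + 1 + 1 + 1 + 7 + 4 = 31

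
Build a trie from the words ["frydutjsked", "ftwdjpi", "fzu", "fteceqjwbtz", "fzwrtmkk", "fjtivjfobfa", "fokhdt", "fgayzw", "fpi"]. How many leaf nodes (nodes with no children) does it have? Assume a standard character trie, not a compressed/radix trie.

Leaves are exactly the stored words that no other stored word extends.
Those words: "fgayzw", "fjtivjfobfa", "fokhdt", "fpi", "frydutjsked", "fteceqjwbtz", "ftwdjpi", "fzu", "fzwrtmkk"
Leaf count: 9

9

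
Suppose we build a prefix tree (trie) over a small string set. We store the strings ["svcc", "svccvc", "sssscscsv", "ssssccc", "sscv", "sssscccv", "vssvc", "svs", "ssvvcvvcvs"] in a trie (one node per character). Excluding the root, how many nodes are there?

For each word, the new-node count is its length minus the longest prefix already in the trie:
  "svcc" → 4 new (s, v, c, c)
  "svccvc" → prefix "svcc" already present; 2 new (v, c)
  "sssscscsv" → prefix "s" already present; 8 new (s, s, s, c, s, c, s, v)
  "ssssccc" → prefix "ssssc" already present; 2 new (c, c)
  "sscv" → prefix "ss" already present; 2 new (c, v)
  "sssscccv" → prefix "ssssccc" already present; 1 new (v)
  "vssvc" → 5 new (v, s, s, v, c)
  "svs" → prefix "sv" already present; 1 new (s)
  "ssvvcvvcvs" → prefix "ss" already present; 8 new (v, v, c, v, v, c, v, s)
Total nodes = 4 + 2 + 8 + 2 + 2 + 1 + 5 + 1 + 8 = 33

33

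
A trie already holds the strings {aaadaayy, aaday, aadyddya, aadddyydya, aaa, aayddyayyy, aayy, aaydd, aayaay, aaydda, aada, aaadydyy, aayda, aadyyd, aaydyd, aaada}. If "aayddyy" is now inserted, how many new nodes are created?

1

Walking "aayddyy" from the root, the first 6 characters ("aayddy") follow existing edges; "y" is the first miss.
So 7 − 6 = 1 new nodes.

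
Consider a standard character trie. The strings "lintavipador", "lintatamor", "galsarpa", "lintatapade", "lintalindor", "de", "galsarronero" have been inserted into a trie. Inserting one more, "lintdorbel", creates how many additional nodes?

"lint" is already a path in the trie; the remaining "dorbel" must be added.
So 10 − 4 = 6 new nodes.

6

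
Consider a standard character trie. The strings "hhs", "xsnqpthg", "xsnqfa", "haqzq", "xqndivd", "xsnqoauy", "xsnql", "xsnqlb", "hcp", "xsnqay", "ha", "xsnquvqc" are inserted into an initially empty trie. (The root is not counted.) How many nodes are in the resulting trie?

37

For each word, the new-node count is its length minus the longest prefix already in the trie:
  "hhs" → 3 new (h, h, s)
  "xsnqpthg" → 8 new (x, s, n, q, p, t, h, g)
  "xsnqfa" → prefix "xsnq" already present; 2 new (f, a)
  "haqzq" → prefix "h" already present; 4 new (a, q, z, q)
  "xqndivd" → prefix "x" already present; 6 new (q, n, d, i, v, d)
  "xsnqoauy" → prefix "xsnq" already present; 4 new (o, a, u, y)
  "xsnql" → prefix "xsnq" already present; 1 new (l)
  "xsnqlb" → prefix "xsnql" already present; 1 new (b)
  "hcp" → prefix "h" already present; 2 new (c, p)
  "xsnqay" → prefix "xsnq" already present; 2 new (a, y)
  "ha" → prefix "ha" already present; 0 new (none)
  "xsnquvqc" → prefix "xsnq" already present; 4 new (u, v, q, c)
Total nodes = 3 + 8 + 2 + 4 + 6 + 4 + 1 + 1 + 2 + 2 + 0 + 4 = 37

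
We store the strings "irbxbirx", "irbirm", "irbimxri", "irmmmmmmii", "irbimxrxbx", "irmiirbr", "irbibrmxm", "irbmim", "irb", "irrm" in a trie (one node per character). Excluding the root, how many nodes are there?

41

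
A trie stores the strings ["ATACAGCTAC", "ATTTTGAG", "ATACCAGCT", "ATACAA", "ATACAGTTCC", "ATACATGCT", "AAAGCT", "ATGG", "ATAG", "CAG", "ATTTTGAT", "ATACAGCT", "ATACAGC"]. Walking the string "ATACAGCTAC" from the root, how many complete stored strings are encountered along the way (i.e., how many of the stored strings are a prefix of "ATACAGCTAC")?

Traverse "ATACAGCTAC" character by character; count nodes along the way that are marked as word ends.
Prefixes of the query that are stored words: "ATACAGC", "ATACAGCT", "ATACAGCTAC"
Count: 3

3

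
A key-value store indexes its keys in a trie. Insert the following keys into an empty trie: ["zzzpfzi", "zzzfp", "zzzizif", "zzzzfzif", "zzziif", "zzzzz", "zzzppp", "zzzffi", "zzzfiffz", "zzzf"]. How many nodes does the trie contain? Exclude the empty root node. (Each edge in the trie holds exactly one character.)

Trace insertions, counting only characters that open a new branch:
  "zzzpfzi" → 7 new (z, z, z, p, f, z, i)
  "zzzfp" → prefix "zzz" already present; 2 new (f, p)
  "zzzizif" → prefix "zzz" already present; 4 new (i, z, i, f)
  "zzzzfzif" → prefix "zzz" already present; 5 new (z, f, z, i, f)
  "zzziif" → prefix "zzzi" already present; 2 new (i, f)
  "zzzzz" → prefix "zzzz" already present; 1 new (z)
  "zzzppp" → prefix "zzzp" already present; 2 new (p, p)
  "zzzffi" → prefix "zzzf" already present; 2 new (f, i)
  "zzzfiffz" → prefix "zzzf" already present; 4 new (i, f, f, z)
  "zzzf" → prefix "zzzf" already present; 0 new (none)
Total nodes = 7 + 2 + 4 + 5 + 2 + 1 + 2 + 2 + 4 + 0 = 29

29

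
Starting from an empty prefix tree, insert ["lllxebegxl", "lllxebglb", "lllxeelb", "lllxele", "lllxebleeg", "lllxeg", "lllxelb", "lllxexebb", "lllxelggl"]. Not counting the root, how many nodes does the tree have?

31

Insert word by word; a character creates a node only if that edge doesn't already exist:
  "lllxebegxl" → 10 new (l, l, l, x, e, b, e, g, x, l)
  "lllxebglb" → prefix "lllxeb" already present; 3 new (g, l, b)
  "lllxeelb" → prefix "lllxe" already present; 3 new (e, l, b)
  "lllxele" → prefix "lllxe" already present; 2 new (l, e)
  "lllxebleeg" → prefix "lllxeb" already present; 4 new (l, e, e, g)
  "lllxeg" → prefix "lllxe" already present; 1 new (g)
  "lllxelb" → prefix "lllxel" already present; 1 new (b)
  "lllxexebb" → prefix "lllxe" already present; 4 new (x, e, b, b)
  "lllxelggl" → prefix "lllxel" already present; 3 new (g, g, l)
Total nodes = 10 + 3 + 3 + 2 + 4 + 1 + 1 + 4 + 3 = 31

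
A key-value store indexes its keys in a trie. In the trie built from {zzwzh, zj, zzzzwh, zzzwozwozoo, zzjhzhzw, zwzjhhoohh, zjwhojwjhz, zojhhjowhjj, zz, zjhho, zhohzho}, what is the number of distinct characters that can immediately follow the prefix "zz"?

Follow the path "zz" to its node, then look at its outgoing edges.
Characters that immediately follow "zz" among the stored strings: {j, w, z}.
That node has 3 child edges.

3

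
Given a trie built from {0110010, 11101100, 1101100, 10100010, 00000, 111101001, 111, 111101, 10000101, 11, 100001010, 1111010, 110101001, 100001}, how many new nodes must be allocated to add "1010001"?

0

"1010001" is already a full path in the trie; only an end-marker is added.
No new nodes are needed: 0.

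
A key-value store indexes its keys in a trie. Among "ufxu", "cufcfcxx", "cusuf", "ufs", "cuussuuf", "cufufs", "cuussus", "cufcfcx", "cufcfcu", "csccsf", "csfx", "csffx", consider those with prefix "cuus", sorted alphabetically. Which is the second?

Words with prefix "cuus", in lexicographic order: "cuussus", "cuussuuf"
Position 2: cuussuuf

cuussuuf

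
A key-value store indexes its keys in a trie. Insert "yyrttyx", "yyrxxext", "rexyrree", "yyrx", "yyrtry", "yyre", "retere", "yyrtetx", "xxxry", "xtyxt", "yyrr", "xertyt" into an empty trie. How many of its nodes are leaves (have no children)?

11

Leaves are exactly the stored words that no other stored word extends.
Those words: "retere", "rexyrree", "xertyt", "xtyxt", "xxxry", "yyre", "yyrr", "yyrtetx", "yyrtry", "yyrttyx", "yyrxxext"
Leaf count: 11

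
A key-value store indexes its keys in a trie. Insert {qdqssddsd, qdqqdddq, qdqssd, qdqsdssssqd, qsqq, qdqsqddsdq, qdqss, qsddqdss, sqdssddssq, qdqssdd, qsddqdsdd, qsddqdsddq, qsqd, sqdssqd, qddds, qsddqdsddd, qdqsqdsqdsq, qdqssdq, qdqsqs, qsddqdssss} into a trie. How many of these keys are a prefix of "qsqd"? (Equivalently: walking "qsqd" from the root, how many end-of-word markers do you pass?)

1

Traverse "qsqd" character by character; count nodes along the way that are marked as word ends.
Prefixes of the query that are stored words: "qsqd"
Count: 1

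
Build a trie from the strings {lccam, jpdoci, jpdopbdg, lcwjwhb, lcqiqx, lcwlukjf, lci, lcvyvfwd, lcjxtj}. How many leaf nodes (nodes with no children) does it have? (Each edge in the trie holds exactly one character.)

Leaves are exactly the stored words that no other stored word extends.
Those words: "jpdoci", "jpdopbdg", "lccam", "lci", "lcjxtj", "lcqiqx", "lcvyvfwd", "lcwjwhb", "lcwlukjf"
Leaf count: 9

9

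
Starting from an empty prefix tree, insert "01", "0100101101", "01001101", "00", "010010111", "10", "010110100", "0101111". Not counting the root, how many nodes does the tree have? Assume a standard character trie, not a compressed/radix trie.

Trace insertions, counting only characters that open a new branch:
  "01" → 2 new (0, 1)
  "0100101101" → prefix "01" already present; 8 new (0, 0, 1, 0, 1, 1, 0, 1)
  "01001101" → prefix "01001" already present; 3 new (1, 0, 1)
  "00" → prefix "0" already present; 1 new (0)
  "010010111" → prefix "01001011" already present; 1 new (1)
  "10" → 2 new (1, 0)
  "010110100" → prefix "010" already present; 6 new (1, 1, 0, 1, 0, 0)
  "0101111" → prefix "01011" already present; 2 new (1, 1)
Total nodes = 2 + 8 + 3 + 1 + 1 + 2 + 6 + 2 = 25

25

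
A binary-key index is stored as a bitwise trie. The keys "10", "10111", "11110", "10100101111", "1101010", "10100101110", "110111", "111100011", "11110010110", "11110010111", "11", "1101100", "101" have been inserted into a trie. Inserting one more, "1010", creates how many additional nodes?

"1010" is already a full path in the trie; only an end-marker is added.
No new nodes are needed: 0.

0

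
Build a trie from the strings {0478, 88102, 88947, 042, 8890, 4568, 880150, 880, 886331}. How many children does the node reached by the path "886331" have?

0

Follow the path "886331" to its node, then look at its outgoing edges.
No stored string extends past "886331".
That node has 0 child edges.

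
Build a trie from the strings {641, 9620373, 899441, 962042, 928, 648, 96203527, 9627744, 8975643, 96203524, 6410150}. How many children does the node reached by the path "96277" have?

Follow the path "96277" to its node, then look at its outgoing edges.
Distinct next characters after "96277": 4.
That node has 1 child edge.

1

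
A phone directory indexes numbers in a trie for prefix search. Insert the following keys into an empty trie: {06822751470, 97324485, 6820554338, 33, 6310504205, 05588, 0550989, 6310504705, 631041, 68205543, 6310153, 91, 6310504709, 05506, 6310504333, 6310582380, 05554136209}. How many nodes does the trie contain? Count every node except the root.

Insert word by word; a character creates a node only if that edge doesn't already exist:
  "06822751470" → 11 new (0, 6, 8, 2, 2, 7, 5, 1, 4, 7, 0)
  "97324485" → 8 new (9, 7, 3, 2, 4, 4, 8, 5)
  "6820554338" → 10 new (6, 8, 2, 0, 5, 5, 4, 3, 3, 8)
  "33" → 2 new (3, 3)
  "6310504205" → prefix "6" already present; 9 new (3, 1, 0, 5, 0, 4, 2, 0, 5)
  "05588" → prefix "0" already present; 4 new (5, 5, 8, 8)
  "0550989" → prefix "055" already present; 4 new (0, 9, 8, 9)
  "6310504705" → prefix "6310504" already present; 3 new (7, 0, 5)
  "631041" → prefix "6310" already present; 2 new (4, 1)
  "68205543" → prefix "68205543" already present; 0 new (none)
  "6310153" → prefix "6310" already present; 3 new (1, 5, 3)
  "91" → prefix "9" already present; 1 new (1)
  "6310504709" → prefix "631050470" already present; 1 new (9)
  "05506" → prefix "0550" already present; 1 new (6)
  "6310504333" → prefix "6310504" already present; 3 new (3, 3, 3)
  "6310582380" → prefix "63105" already present; 5 new (8, 2, 3, 8, 0)
  "05554136209" → prefix "055" already present; 8 new (5, 4, 1, 3, 6, 2, 0, 9)
Total nodes = 11 + 8 + 10 + 2 + 9 + 4 + 4 + 3 + 2 + 0 + 3 + 1 + 1 + 1 + 3 + 5 + 8 = 75

75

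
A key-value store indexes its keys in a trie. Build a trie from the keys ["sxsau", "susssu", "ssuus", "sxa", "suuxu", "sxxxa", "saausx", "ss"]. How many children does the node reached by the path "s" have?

4

Walk "s" from the root, arriving at one node.
Characters that immediately follow "s" among the stored strings: {a, s, u, x}.
That node has 4 child edges.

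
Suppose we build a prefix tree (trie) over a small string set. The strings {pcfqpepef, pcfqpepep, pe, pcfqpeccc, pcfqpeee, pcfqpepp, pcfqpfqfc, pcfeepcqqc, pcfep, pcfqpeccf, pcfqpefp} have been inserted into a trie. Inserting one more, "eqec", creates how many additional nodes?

4

"eqec" shares no prefix with any stored word, so all 4 characters open new nodes.
4 − 0 = 4 new nodes.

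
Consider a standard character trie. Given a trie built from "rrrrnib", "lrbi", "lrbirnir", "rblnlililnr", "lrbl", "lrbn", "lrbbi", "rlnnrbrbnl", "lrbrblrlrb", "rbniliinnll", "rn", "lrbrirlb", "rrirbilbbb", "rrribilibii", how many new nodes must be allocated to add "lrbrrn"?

2

The longest prefix of "lrbrrn" already in the trie is "lrbr" (length 4).
Each of the 2 remaining characters creates one node.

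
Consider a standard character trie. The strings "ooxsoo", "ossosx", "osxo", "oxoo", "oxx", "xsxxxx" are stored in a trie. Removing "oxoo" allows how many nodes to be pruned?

2

Walk "oxoo" from the leaf back toward the root, removing each node that no remaining word uses.
The suffix "oo" (2 nodes) is used only by "oxoo"; the node for "ox" still has the child "x", so pruning stops there.
Nodes removed: 2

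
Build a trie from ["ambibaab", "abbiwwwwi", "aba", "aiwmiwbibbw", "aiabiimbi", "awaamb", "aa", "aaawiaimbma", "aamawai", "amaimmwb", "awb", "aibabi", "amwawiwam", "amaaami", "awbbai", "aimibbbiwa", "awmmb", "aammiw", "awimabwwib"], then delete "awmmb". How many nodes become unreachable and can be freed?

Walk "awmmb" from the leaf back toward the root, removing each node that no remaining word uses.
The suffix "mmb" (3 nodes) is used only by "awmmb"; the node for "aw" still has the child "a", so pruning stops there.
Nodes removed: 3

3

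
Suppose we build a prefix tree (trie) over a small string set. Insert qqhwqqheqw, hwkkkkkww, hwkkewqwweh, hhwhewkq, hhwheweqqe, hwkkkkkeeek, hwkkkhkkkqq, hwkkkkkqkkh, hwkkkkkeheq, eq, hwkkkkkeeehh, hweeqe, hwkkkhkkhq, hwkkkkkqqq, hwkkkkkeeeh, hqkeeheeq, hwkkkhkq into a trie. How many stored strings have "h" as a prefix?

15

Filter for entries beginning with "h":
Matches: "hhwheweqqe", "hhwhewkq", "hqkeeheeq", "hweeqe", "hwkkewqwweh", "hwkkkhkkhq", "hwkkkhkkkqq", "hwkkkhkq", "hwkkkkkeeeh", "hwkkkkkeeehh", "hwkkkkkeeek", "hwkkkkkeheq", "hwkkkkkqkkh", "hwkkkkkqqq", "hwkkkkkww"
Count: 15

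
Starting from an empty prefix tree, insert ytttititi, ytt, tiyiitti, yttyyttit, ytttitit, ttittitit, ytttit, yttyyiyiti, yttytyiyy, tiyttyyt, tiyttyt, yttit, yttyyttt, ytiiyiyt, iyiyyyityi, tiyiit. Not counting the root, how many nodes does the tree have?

66

Insert word by word; a character creates a node only if that edge doesn't already exist:
  "ytttititi" → 9 new (y, t, t, t, i, t, i, t, i)
  "ytt" → prefix "ytt" already present; 0 new (none)
  "tiyiitti" → 8 new (t, i, y, i, i, t, t, i)
  "yttyyttit" → prefix "ytt" already present; 6 new (y, y, t, t, i, t)
  "ytttitit" → prefix "ytttitit" already present; 0 new (none)
  "ttittitit" → prefix "t" already present; 8 new (t, i, t, t, i, t, i, t)
  "ytttit" → prefix "ytttit" already present; 0 new (none)
  "yttyyiyiti" → prefix "yttyy" already present; 5 new (i, y, i, t, i)
  "yttytyiyy" → prefix "ytty" already present; 5 new (t, y, i, y, y)
  "tiyttyyt" → prefix "tiy" already present; 5 new (t, t, y, y, t)
  "tiyttyt" → prefix "tiytty" already present; 1 new (t)
  "yttit" → prefix "ytt" already present; 2 new (i, t)
  "yttyyttt" → prefix "yttyytt" already present; 1 new (t)
  "ytiiyiyt" → prefix "yt" already present; 6 new (i, i, y, i, y, t)
  "iyiyyyityi" → 10 new (i, y, i, y, y, y, i, t, y, i)
  "tiyiit" → prefix "tiyiit" already present; 0 new (none)
Total nodes = 9 + 0 + 8 + 6 + 0 + 8 + 0 + 5 + 5 + 5 + 1 + 2 + 1 + 6 + 10 + 0 = 66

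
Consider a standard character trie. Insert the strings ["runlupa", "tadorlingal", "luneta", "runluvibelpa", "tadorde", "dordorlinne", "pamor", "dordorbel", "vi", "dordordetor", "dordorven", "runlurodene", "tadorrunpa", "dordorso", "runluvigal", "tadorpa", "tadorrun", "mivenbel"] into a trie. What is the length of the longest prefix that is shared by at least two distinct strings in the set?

8

The deepest shared node is where two words last agree before diverging.
e.g. "tadorrun" and "tadorrunpa" share the prefix "tadorrun" of length 8; no pair shares a longer one.
Longest shared-prefix length: 8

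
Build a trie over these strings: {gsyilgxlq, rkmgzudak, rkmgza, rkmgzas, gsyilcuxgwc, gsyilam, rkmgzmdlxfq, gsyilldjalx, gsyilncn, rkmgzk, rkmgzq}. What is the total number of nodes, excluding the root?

Trace insertions, counting only characters that open a new branch:
  "gsyilgxlq" → 9 new (g, s, y, i, l, g, x, l, q)
  "rkmgzudak" → 9 new (r, k, m, g, z, u, d, a, k)
  "rkmgza" → prefix "rkmgz" already present; 1 new (a)
  "rkmgzas" → prefix "rkmgza" already present; 1 new (s)
  "gsyilcuxgwc" → prefix "gsyil" already present; 6 new (c, u, x, g, w, c)
  "gsyilam" → prefix "gsyil" already present; 2 new (a, m)
  "rkmgzmdlxfq" → prefix "rkmgz" already present; 6 new (m, d, l, x, f, q)
  "gsyilldjalx" → prefix "gsyil" already present; 6 new (l, d, j, a, l, x)
  "gsyilncn" → prefix "gsyil" already present; 3 new (n, c, n)
  "rkmgzk" → prefix "rkmgz" already present; 1 new (k)
  "rkmgzq" → prefix "rkmgz" already present; 1 new (q)
Total nodes = 9 + 9 + 1 + 1 + 6 + 2 + 6 + 6 + 3 + 1 + 1 = 45

45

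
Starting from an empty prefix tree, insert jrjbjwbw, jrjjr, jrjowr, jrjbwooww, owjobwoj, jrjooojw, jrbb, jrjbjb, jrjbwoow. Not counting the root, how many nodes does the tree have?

Count nodes per top-level branch (shared prefixes stored once):
  'j'-branch (jrbb, jrjbjb, jrjbjwbw, jrjbwoow, jrjbwooww, jrjjr, jrjooojw, jrjowr): 25 nodes
  'o'-branch (owjobwoj): 8 nodes
Sum: 33

33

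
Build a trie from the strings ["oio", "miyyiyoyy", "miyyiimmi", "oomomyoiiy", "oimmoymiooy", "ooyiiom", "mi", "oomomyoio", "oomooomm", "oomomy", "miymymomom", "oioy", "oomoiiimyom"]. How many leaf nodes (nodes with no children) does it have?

A leaf is a node with no children — equivalently, the end of a word that is not a proper prefix of any other stored word.
Those words: "miymymomom", "miyyiimmi", "miyyiyoyy", "oimmoymiooy", "oioy", "oomoiiimyom", "oomomyoiiy", "oomomyoio", "oomooomm", "ooyiiom"
Leaf count: 10

10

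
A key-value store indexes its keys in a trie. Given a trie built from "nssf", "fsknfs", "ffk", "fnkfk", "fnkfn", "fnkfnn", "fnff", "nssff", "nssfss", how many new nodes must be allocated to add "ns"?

Every character of "ns" already lies on an existing path (it is a prefix of some stored word).
No new nodes are needed: 0.

0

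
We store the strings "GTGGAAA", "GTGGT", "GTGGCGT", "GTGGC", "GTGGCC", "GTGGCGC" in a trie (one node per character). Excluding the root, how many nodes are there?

13

Count nodes per top-level branch (shared prefixes stored once):
  'G'-branch (GTGGAAA, GTGGC, GTGGCC, GTGGCGC, GTGGCGT, GTGGT): 13 nodes
Sum: 13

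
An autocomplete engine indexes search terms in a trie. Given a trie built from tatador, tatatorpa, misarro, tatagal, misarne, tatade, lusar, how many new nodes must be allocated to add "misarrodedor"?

5

The longest prefix of "misarrodedor" already in the trie is "misarro" (length 7).
New nodes needed: |"misarrodedor"| − 7 = 12 − 7 = 5.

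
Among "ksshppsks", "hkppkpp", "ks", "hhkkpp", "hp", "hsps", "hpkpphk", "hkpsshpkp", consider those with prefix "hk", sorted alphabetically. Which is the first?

Words with prefix "hk", in lexicographic order: "hkppkpp", "hkpsshpkp"
The 1st is hkppkpp.

hkppkpp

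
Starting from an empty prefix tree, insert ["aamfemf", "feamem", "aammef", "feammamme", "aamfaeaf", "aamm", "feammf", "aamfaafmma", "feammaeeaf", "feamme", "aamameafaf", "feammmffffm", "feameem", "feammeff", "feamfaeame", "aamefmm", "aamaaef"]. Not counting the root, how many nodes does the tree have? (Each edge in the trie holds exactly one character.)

For each word, the new-node count is its length minus the longest prefix already in the trie:
  "aamfemf" → 7 new (a, a, m, f, e, m, f)
  "feamem" → 6 new (f, e, a, m, e, m)
  "aammef" → prefix "aam" already present; 3 new (m, e, f)
  "feammamme" → prefix "feam" already present; 5 new (m, a, m, m, e)
  "aamfaeaf" → prefix "aamf" already present; 4 new (a, e, a, f)
  "aamm" → prefix "aamm" already present; 0 new (none)
  "feammf" → prefix "feamm" already present; 1 new (f)
  "aamfaafmma" → prefix "aamfa" already present; 5 new (a, f, m, m, a)
  "feammaeeaf" → prefix "feamma" already present; 4 new (e, e, a, f)
  "feamme" → prefix "feamm" already present; 1 new (e)
  "aamameafaf" → prefix "aam" already present; 7 new (a, m, e, a, f, a, f)
  "feammmffffm" → prefix "feamm" already present; 6 new (m, f, f, f, f, m)
  "feameem" → prefix "feame" already present; 2 new (e, m)
  "feammeff" → prefix "feamme" already present; 2 new (f, f)
  "feamfaeame" → prefix "feam" already present; 6 new (f, a, e, a, m, e)
  "aamefmm" → prefix "aam" already present; 4 new (e, f, m, m)
  "aamaaef" → prefix "aama" already present; 3 new (a, e, f)
Total nodes = 7 + 6 + 3 + 5 + 4 + 0 + 1 + 5 + 4 + 1 + 7 + 6 + 2 + 2 + 6 + 4 + 3 = 66

66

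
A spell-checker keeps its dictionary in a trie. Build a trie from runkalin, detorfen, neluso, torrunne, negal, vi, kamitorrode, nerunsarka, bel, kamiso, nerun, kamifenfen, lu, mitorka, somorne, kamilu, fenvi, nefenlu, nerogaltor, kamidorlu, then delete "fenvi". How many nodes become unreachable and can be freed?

Walk "fenvi" from the leaf back toward the root, removing each node that no remaining word uses.
No other word shares any prefix with "fenvi", so all 5 of its nodes go.
Nodes removed: 5

5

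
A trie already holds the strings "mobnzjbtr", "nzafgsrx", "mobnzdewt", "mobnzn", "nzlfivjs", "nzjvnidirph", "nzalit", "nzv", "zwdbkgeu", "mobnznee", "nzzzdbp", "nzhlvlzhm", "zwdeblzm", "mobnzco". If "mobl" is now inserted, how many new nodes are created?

1

The longest prefix of "mobl" already in the trie is "mob" (length 3).
New nodes needed: |"mobl"| − 3 = 4 − 3 = 1.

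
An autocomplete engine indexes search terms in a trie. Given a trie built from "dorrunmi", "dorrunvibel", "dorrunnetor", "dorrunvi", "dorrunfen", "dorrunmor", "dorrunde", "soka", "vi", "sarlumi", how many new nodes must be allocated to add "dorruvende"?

5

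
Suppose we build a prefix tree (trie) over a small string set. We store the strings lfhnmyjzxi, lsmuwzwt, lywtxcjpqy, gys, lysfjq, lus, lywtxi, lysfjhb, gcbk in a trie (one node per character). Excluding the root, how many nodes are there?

41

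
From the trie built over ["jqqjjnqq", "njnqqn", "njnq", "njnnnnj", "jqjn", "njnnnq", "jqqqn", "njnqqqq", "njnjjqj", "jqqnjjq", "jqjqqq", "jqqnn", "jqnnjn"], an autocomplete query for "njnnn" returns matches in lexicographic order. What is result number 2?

DFS of the "njnnn" subtree visits, in order: "njnnnnj", "njnnnq"
Position 2: njnnnq

njnnnq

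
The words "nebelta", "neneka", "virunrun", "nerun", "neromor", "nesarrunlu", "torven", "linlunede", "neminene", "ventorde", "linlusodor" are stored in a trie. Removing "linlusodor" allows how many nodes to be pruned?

5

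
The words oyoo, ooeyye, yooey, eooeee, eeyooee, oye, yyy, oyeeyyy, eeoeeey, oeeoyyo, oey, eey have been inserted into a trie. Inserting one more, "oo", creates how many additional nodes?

"oo" is already a full path in the trie; only an end-marker is added.
No new nodes are needed: 0.

0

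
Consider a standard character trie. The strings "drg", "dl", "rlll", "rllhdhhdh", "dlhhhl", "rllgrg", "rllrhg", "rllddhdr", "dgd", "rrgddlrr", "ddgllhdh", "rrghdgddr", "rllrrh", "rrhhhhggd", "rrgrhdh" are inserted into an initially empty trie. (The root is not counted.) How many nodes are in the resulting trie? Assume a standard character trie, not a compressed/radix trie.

64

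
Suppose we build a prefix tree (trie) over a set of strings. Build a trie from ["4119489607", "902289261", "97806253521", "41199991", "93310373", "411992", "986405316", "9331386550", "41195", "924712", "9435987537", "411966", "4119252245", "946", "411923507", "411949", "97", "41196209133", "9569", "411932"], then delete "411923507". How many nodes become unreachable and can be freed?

4

A node on "411923507"'s path can go only if nothing else ends at it or branches off below it.
The suffix "3507" (4 nodes) is used only by "411923507"; the node for "41192" still has the child "5", so pruning stops there.
Nodes removed: 4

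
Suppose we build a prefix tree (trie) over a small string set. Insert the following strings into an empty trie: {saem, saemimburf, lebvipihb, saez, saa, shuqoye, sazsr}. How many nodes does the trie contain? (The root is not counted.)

30

Trie structure (* marks end of a word):
(root)
├─ l
│  └─ e
│     └─ b
│        └─ v
│           └─ i
│              └─ p
│                 └─ i
│                    └─ h
│                       └─ b *
└─ s
   ├─ a
   │  ├─ a *
   │  ├─ e
   │  │  ├─ m *
   │  │  │  └─ i
   │  │  │     └─ m
   │  │  │        └─ b
   │  │  │           └─ u
   │  │  │              └─ r
   │  │  │                 └─ f *
   │  │  └─ z *
   │  └─ z
   │     └─ s
   │        └─ r *
   └─ h
      └─ u
         └─ q
            └─ o
               └─ y
                  └─ e *
Counting every labelled node above: 30.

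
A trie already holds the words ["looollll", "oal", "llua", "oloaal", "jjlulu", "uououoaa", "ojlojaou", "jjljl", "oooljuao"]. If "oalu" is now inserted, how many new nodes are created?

Walking "oalu" from the root, the first 3 characters ("oal") follow existing edges; "u" is the first miss.
So 4 − 3 = 1 new nodes.

1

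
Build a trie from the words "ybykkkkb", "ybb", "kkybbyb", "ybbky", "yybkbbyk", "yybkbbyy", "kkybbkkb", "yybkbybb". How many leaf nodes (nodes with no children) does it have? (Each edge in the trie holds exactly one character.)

7

Leaves are exactly the stored words that no other stored word extends.
Those words: "kkybbkkb", "kkybbyb", "ybbky", "ybykkkkb", "yybkbbyk", "yybkbbyy", "yybkbybb"
Leaf count: 7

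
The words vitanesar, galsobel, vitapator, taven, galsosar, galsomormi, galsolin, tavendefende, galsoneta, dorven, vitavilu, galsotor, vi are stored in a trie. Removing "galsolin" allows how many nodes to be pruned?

A node on "galsolin"'s path can go only if nothing else ends at it or branches off below it.
The suffix "lin" (3 nodes) is used only by "galsolin"; the node for "galso" still has the child "b", so pruning stops there.
Nodes removed: 3

3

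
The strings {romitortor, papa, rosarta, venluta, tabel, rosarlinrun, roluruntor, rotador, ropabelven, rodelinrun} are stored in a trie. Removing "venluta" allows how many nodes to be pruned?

After clearing the end-marker at "venluta", prune upward until reaching a node still needed by another word.
No other word shares any prefix with "venluta", so all 7 of its nodes go.
Nodes removed: 7

7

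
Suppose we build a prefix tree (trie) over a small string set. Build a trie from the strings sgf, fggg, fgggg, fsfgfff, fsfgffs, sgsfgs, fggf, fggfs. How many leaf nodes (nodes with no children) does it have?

6

A leaf is a node with no children — equivalently, the end of a word that is not a proper prefix of any other stored word.
Those words: "fggfs", "fgggg", "fsfgfff", "fsfgffs", "sgf", "sgsfgs"
Leaf count: 6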